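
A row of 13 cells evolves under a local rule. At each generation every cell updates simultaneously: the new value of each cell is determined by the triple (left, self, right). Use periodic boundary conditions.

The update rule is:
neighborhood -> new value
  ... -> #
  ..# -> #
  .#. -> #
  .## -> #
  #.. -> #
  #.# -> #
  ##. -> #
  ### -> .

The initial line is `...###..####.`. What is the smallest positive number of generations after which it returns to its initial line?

2

####.####..##
...###..####.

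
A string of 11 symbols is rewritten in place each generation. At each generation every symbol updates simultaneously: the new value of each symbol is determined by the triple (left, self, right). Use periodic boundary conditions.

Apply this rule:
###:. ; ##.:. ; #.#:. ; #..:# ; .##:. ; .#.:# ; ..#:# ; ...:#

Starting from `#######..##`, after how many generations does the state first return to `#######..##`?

2

generation 1: .......##..
generation 2: #######..##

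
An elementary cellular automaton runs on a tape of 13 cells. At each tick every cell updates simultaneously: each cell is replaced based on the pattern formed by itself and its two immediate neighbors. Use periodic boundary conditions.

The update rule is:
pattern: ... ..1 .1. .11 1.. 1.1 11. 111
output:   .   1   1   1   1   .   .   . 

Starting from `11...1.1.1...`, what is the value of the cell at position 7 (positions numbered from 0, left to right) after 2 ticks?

1.1.11.1.11.1
..1.1..1.1..1
position 7 holds 1

1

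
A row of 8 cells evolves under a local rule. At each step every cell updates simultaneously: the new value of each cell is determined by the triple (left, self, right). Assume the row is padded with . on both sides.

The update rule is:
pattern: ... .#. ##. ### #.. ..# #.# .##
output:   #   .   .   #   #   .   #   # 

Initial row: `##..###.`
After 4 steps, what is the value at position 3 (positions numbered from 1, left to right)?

#.#.##.#
.#.##.#.
..##.#.#
#.#.#.#.
position 3 holds #

#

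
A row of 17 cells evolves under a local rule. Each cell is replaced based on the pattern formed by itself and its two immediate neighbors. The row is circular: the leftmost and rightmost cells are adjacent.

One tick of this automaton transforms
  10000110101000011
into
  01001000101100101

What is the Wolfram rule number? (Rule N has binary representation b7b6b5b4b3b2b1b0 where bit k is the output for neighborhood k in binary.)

position 16: 111 → 1  (bit 7 = 1)
position 0: 110 → 0  (bit 6 = 0)
position 7: 101 → 0  (bit 5 = 0)
position 1: 100 → 1  (bit 4 = 1)
position 5: 011 → 0  (bit 3 = 0)
position 8: 010 → 1  (bit 2 = 1)
position 4: 001 → 1  (bit 1 = 1)
position 2: 000 → 0  (bit 0 = 0)
bits b7..b0 = 10010110 = 150

150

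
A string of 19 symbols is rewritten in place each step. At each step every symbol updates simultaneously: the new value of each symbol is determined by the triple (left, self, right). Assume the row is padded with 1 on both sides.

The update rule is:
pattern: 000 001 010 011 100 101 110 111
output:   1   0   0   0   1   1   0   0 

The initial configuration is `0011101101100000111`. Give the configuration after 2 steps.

1000010010011110000
0111001001000001110

0111001001000001110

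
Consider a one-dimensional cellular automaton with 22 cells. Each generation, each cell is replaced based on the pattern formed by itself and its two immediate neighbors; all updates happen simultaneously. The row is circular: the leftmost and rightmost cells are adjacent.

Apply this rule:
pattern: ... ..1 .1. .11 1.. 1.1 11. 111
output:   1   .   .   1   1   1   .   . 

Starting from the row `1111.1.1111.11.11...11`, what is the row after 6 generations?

generation 1: ....1.11...11.11.11.1.
generation 2: 111..11.11.1.11.11.1.1
generation 3: ...1.1.11.1.11.11.1.11
generation 4: 11..1.11.1.11.11.1.11.
generation 5: 1.1..11.1.11.11.1.11.1
generation 6: .1.1.1.1.11.11.1.11.11

.1.1.1.1.11.11.1.11.11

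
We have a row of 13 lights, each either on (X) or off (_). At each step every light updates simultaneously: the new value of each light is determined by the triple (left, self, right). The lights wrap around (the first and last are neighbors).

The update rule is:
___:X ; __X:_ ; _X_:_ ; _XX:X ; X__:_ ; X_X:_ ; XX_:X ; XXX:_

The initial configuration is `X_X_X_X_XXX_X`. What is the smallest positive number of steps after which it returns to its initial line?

18

X_______X_X_X
X_XXXXX_____X
X_X___X_XXX_X
X___X___X_X_X
X_X___X_____X
X___X___XXX_X
X_X___X_X_X_X
X___X_______X
X_X___XXXXX_X
X___X_X___X_X
X_X_____X___X
X___XXX___X_X
X_X_X_X_X___X
X_________X_X
X_XXXXXXX___X
X_X_____X_X_X
X___XXX_____X
X_X_X_X_XXX_X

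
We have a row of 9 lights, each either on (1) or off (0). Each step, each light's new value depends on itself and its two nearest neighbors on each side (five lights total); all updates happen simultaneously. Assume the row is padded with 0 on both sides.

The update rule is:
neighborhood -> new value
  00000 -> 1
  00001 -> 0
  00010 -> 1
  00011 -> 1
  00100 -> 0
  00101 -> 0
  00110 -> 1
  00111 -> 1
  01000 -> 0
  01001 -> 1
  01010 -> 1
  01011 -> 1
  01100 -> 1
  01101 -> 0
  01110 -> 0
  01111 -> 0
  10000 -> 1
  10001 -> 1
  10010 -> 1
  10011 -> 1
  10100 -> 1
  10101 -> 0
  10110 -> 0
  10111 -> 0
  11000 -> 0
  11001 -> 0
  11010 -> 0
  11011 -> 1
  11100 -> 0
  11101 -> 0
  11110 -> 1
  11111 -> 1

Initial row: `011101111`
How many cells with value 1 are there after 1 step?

4

110010010
count of 1: 4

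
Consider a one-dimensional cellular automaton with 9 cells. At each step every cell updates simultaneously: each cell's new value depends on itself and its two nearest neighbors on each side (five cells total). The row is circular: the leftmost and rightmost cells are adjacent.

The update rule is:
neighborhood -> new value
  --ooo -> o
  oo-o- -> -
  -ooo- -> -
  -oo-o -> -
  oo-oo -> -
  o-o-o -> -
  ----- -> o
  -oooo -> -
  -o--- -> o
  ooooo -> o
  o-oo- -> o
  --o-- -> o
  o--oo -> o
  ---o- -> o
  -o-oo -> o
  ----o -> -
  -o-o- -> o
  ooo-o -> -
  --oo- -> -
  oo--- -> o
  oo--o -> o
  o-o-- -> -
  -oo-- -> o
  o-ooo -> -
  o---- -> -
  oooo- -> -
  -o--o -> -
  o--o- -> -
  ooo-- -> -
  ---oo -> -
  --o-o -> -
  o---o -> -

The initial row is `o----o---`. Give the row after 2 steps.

step 1: oo--ooo-o
step 2: --ooo----

--ooo----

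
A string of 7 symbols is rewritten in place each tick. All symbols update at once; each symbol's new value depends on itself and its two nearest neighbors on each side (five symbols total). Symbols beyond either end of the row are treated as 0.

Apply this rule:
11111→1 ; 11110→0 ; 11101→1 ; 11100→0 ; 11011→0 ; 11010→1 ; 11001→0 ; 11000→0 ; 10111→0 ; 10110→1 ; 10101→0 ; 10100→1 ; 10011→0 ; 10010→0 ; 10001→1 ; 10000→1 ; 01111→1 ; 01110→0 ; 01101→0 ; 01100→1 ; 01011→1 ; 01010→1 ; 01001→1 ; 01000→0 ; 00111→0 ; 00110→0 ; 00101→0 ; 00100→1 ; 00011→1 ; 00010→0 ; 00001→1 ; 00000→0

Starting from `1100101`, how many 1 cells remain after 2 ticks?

tick 1: 0100011
tick 2: 0101101
count of 1: 4

4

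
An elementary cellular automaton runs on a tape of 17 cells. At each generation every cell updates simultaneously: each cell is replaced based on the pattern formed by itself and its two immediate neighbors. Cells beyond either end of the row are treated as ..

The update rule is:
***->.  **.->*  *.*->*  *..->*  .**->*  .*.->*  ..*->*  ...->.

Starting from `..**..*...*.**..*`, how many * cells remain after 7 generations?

.*******.********
**.....***......*
***...**.**....**
*.**.*******..***
******.....****.*
*....**...**..***
**..****.******.*
count of *: 13

13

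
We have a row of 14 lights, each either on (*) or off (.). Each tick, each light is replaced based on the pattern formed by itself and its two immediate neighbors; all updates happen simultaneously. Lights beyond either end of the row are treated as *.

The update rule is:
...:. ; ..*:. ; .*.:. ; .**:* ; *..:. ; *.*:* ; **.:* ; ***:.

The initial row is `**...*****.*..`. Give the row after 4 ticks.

*........**...

.*...*...**...
*........**...
*........**...  (fixed point — unchanged through tick 4)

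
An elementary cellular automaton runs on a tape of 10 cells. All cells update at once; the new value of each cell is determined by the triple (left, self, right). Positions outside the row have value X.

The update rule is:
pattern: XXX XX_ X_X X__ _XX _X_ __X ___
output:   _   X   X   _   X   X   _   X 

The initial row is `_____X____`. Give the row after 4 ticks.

tick 1: _XXX_X_XX_
tick 2: XX_XXXXXXX
tick 3: _XXX______
tick 4: XX_X_XXXX_

XX_X_XXXX_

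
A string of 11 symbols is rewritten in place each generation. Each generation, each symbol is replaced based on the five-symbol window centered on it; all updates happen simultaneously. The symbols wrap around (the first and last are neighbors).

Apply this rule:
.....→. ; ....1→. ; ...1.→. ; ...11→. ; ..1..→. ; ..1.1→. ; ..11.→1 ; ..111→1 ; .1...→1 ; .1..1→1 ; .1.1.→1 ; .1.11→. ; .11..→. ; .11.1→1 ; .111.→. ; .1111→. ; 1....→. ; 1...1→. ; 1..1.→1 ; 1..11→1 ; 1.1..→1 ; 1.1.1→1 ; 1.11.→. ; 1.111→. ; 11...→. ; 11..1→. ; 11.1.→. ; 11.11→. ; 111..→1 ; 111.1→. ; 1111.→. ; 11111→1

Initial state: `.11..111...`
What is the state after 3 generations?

.1..11.1...
..1111.11..
..1........

..1........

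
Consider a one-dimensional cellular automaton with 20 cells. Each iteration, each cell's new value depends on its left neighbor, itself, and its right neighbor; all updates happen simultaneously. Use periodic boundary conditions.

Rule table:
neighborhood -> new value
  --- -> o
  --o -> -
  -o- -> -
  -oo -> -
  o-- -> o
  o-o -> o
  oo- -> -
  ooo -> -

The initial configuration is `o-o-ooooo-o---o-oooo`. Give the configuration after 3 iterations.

-o-o-----o-oo--o----
--o-oooo--o--o--oooo
o--o----o--o--o-----

o--o----o--o--o-----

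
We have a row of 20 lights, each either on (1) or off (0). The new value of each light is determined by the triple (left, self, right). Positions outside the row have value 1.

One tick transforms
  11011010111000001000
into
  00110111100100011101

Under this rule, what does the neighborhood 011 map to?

1

At position 3 the neighborhood is 011; the next row has 1 there.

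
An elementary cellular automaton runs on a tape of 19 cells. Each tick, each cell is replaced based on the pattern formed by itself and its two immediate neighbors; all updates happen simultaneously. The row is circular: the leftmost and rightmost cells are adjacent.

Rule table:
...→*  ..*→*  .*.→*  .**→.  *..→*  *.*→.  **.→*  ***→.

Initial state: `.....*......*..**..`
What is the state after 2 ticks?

***************.***
..............*....

..............*....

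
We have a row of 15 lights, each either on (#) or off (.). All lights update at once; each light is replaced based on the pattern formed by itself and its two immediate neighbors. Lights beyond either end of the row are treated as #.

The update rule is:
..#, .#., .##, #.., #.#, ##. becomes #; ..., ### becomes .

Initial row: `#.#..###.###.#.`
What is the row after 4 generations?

######.###.####
.....###.###...
#...##.###.##.#
##.#####.######

##.#####.######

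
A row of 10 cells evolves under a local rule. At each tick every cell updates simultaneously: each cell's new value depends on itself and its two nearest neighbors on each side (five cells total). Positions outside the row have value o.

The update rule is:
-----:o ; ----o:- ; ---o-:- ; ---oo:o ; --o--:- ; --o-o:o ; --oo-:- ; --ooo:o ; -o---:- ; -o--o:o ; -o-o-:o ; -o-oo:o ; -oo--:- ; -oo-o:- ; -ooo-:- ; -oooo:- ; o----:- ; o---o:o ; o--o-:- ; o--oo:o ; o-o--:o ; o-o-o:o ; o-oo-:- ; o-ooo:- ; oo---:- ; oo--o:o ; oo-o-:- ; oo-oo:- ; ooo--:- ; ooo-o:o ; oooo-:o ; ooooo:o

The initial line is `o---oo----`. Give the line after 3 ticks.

tick 1: --oo-----o
tick 2: oo----o-oo
tick 3: o-----oo--

o-----oo--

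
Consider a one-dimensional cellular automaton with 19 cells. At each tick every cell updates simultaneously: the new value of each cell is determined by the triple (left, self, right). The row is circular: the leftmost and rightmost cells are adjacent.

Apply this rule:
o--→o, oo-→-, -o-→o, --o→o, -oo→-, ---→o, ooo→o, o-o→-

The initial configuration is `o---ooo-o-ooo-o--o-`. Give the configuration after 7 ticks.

oo----oooo--o-oo-oo

tick 1: oooo-o--o--o--oooo-
tick 2: -oo--ooooooooo-oo--
tick 3: o--oo-ooooooo----oo
tick 4: -oo----ooooo-oooo-o
tick 5: ---oooo-ooo---oo--o
tick 6: ooo-oo---o-ooo--ooo
tick 7: oo----oooo--o-oo-oo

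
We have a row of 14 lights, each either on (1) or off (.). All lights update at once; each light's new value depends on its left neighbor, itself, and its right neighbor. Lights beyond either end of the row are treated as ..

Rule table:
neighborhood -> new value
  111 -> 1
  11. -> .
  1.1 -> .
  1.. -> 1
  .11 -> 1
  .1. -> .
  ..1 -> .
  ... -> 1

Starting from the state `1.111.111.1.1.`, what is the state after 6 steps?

11111.1....1..

..11..11.....1
1.1.1.1.1111..
........111.11
1111111.11..1.
111111..1.1..1
11111.1....1..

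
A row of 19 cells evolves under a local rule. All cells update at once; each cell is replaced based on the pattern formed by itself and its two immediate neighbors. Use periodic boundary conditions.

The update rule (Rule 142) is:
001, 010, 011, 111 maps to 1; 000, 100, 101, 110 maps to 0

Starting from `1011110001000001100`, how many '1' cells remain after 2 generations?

8

1011100011000011001
0011000110000110011
count of 1: 8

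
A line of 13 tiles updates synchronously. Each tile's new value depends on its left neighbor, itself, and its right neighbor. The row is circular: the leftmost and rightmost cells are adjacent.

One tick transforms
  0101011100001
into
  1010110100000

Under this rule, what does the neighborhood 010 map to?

0

At position 1 the neighborhood is 010; the next row has 0 there.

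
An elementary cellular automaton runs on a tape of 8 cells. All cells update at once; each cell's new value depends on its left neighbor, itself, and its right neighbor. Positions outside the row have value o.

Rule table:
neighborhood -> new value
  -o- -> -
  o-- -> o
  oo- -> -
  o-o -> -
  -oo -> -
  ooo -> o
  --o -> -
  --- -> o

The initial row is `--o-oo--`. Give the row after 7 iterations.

o--oo-o-

iteration 1: o-----o-
iteration 2: -oooo---
iteration 3: --oo-oo-
iteration 4: o-------
iteration 5: -oooooo-
iteration 6: --oooo--
iteration 7: o--oo-o-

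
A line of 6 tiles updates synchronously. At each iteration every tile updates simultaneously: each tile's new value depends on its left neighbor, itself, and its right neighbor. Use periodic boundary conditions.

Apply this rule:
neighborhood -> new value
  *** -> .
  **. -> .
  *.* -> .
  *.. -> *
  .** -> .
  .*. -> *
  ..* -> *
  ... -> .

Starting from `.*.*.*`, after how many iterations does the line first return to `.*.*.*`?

1

.*.*.*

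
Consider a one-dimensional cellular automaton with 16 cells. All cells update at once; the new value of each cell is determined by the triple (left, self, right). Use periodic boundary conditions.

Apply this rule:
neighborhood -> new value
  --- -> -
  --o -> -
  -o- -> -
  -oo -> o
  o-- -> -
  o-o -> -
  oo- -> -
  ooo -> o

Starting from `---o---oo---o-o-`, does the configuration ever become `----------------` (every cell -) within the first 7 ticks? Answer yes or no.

tick 1: -------o--------
tick 2: ----------------
all cells are - at tick 2

yes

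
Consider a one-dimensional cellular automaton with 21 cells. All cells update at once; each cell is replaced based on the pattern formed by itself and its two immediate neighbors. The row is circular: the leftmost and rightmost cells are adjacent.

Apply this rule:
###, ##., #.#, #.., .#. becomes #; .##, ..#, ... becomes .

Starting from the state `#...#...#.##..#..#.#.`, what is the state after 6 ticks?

.######..##..##.##.##

##..##..##.##.##.####
###..##..##.##.##.###
####..##..##.##.##.##
#####..##..##.##.##.#
######..##..##.##.##.
.######..##..##.##.##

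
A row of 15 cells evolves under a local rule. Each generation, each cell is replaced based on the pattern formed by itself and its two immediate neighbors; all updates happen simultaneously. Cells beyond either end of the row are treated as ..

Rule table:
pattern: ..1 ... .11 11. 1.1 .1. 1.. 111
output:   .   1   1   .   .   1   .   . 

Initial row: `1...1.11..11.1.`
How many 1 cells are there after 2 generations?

1.1.1.1...1..1.
1.1.1.1.1.1..1.
count of 1: 7

7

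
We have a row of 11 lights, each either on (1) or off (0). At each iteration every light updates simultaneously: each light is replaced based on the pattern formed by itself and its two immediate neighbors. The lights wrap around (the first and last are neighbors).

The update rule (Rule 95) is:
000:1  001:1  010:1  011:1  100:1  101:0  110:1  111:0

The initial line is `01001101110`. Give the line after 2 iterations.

00000101010

iteration 1: 11111101011
iteration 2: 00000101010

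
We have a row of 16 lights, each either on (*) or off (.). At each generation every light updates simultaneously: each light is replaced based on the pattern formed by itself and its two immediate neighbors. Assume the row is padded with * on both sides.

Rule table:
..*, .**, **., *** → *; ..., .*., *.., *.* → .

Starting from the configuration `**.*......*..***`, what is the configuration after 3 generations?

**.....*..******

**.......*..****
**......*..*****
**.....*..******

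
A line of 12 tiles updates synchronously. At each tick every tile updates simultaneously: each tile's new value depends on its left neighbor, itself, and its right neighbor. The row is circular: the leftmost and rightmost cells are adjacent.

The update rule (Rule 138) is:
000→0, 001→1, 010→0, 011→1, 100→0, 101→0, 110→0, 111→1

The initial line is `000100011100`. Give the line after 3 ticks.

100011100000

001000111000
010001110000
100011100000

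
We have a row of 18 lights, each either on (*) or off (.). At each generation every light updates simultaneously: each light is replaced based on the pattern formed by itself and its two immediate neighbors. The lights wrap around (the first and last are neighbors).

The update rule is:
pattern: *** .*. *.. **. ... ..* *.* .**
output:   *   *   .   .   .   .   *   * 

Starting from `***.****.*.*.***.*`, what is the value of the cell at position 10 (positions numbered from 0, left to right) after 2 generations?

*

generation 1: **.****.*******.**
generation 2: *.****.*******.***
position 10 holds *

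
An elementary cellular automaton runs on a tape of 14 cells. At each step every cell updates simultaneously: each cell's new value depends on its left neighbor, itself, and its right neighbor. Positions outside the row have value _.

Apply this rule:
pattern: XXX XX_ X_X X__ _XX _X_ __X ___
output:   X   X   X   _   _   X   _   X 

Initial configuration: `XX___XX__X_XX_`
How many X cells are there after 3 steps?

6

_X_X__X__XX_X_
_XXX__X___XXX_
__XX__X_X__XX_
count of X: 6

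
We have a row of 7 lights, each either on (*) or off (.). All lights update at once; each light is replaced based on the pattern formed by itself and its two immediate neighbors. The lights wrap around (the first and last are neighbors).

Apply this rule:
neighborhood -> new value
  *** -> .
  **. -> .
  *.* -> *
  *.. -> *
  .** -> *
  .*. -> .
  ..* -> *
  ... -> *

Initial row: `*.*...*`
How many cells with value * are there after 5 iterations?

.*.****
*.**...
.**.***
**.**..
*.**.**
count of *: 5

5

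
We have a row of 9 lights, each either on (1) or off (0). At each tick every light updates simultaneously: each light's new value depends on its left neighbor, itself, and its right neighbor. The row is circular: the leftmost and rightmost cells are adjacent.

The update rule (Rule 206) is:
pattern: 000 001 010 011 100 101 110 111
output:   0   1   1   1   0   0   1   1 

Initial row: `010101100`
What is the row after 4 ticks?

110101101

110101100
110101101
110101101  (fixed point — unchanged through tick 4)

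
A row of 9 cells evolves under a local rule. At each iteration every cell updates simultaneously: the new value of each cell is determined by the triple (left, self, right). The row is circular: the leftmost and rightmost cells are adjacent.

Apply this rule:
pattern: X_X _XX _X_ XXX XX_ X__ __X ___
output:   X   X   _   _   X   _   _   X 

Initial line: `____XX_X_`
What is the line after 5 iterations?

iteration 1: XXX_XXX__
iteration 2: X_XXX_X__
iteration 3: _XX_XX___
iteration 4: _XXXXX_XX
iteration 5: XX___XXXX

XX___XXXX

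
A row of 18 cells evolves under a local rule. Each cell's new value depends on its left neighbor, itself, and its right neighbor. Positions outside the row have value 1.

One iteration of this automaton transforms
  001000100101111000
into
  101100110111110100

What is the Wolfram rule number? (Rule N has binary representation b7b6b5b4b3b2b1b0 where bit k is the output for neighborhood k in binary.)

position 12: 111 → 1  (bit 7 = 1)
position 14: 110 → 0  (bit 6 = 0)
position 10: 101 → 1  (bit 5 = 1)
position 0: 100 → 1  (bit 4 = 1)
position 11: 011 → 1  (bit 3 = 1)
position 2: 010 → 1  (bit 2 = 1)
position 1: 001 → 0  (bit 1 = 0)
position 4: 000 → 0  (bit 0 = 0)
bits b7..b0 = 10111100 = 188

188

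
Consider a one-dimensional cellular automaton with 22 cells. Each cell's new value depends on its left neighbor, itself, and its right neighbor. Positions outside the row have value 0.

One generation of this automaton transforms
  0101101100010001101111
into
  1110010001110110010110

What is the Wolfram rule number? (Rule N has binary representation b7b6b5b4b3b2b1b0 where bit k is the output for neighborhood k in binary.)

position 19: 111 → 1  (bit 7 = 1)
position 4: 110 → 0  (bit 6 = 0)
position 2: 101 → 1  (bit 5 = 1)
position 8: 100 → 0  (bit 4 = 0)
position 3: 011 → 0  (bit 3 = 0)
position 1: 010 → 1  (bit 2 = 1)
position 0: 001 → 1  (bit 1 = 1)
position 9: 000 → 1  (bit 0 = 1)
bits b7..b0 = 10100111 = 167

167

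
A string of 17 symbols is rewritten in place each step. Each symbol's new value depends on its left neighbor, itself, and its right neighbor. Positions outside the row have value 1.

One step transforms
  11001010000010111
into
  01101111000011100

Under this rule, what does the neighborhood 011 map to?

At position 14 the neighborhood is 011; the next row has 1 there.

1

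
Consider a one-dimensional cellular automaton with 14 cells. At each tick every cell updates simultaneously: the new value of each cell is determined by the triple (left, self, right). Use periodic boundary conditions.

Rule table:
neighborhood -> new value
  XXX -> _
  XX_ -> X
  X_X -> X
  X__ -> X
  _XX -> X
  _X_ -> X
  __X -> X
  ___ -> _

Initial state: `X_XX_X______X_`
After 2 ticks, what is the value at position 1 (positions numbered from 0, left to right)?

_

XXXXXXX____XXX
______XX__XX__
position 1 holds _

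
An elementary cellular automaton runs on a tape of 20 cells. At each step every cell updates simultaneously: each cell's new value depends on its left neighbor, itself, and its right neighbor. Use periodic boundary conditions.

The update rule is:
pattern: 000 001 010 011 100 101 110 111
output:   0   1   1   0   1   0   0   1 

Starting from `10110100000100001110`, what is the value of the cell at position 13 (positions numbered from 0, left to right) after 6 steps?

1

10000110001110010100
11001001010101110111
10111111010100100011
00011110010111110101
10101101110011100101
00100000101101011100
position 13 holds 1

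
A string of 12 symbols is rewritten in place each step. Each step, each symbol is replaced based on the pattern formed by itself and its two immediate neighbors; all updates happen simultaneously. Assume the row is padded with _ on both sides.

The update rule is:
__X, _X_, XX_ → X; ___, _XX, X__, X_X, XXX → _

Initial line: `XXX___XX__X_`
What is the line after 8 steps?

__X__X_X_XX_
_XX_XX_X__X_
X_X__X_X_XX_
X_X_XX_X__X_
X_X__X_X_XX_  (repeats step 3; period 2)
step 8: X_X_XX_X__X_

X_X_XX_X__X_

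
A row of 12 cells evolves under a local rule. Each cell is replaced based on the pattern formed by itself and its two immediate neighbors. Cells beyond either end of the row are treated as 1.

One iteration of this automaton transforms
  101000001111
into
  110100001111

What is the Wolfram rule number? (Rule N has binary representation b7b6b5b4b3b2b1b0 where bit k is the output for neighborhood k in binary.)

position 9: 111 → 1  (bit 7 = 1)
position 0: 110 → 1  (bit 6 = 1)
position 1: 101 → 1  (bit 5 = 1)
position 3: 100 → 1  (bit 4 = 1)
position 8: 011 → 1  (bit 3 = 1)
position 2: 010 → 0  (bit 2 = 0)
position 7: 001 → 0  (bit 1 = 0)
position 4: 000 → 0  (bit 0 = 0)
bits b7..b0 = 11111000 = 248

248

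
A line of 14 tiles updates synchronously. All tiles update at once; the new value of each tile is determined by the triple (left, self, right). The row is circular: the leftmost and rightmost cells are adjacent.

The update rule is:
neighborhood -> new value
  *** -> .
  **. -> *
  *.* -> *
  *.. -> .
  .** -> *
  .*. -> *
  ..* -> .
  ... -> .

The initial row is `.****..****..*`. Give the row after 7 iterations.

**..*..*..*..*
.*..*..*..*..*
**..*..*..*..*  (repeats iteration 1; period 2)
iteration 7: **..*..*..*..*

**..*..*..*..*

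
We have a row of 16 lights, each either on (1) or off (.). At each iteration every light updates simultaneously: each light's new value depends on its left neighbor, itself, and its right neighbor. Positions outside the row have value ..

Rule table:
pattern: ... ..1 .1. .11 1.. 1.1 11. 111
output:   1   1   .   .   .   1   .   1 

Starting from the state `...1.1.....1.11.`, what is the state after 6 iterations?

..1.1..1..1..1..

111.1..1111.1...
.1.1..1.11.1..11
1.1..1.1..1..1..
.1..1.1..1..1..1
1..1.1..1..1..1.
..1.1..1..1..1..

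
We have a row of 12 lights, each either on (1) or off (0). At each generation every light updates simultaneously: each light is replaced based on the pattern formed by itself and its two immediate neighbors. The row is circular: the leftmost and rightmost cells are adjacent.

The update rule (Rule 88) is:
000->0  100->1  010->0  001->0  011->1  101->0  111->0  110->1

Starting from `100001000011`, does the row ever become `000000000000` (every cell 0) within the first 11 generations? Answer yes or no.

110000100010
111000010000
101100001000
001110000100
001011000010
000011100001
100010110000
010000111000
001000101100
000100001110
000010001011
generation 11 is 000010001011, still not uniform 0

no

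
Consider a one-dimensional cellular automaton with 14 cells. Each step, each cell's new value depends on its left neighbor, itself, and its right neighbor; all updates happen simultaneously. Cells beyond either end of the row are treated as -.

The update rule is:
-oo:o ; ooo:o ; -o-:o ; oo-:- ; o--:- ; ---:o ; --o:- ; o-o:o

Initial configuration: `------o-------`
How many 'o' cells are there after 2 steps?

12

ooooo-o-oooooo
oooo-oooooooo-
count of o: 12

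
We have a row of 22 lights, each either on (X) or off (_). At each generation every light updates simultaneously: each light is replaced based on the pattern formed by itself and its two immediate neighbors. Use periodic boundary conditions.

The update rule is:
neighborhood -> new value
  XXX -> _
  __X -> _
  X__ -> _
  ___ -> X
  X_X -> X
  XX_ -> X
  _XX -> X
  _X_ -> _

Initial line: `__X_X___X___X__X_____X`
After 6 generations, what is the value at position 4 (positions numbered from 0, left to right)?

generation 1: ___X__X___X______XXX__
generation 2: XX______X___XXXX_X_X_X
generation 3: _X_XXXX___X_X__XX_X_XX
generation 4: X_XX__X_X__X___XXX_XXX
generation 5: XXXX___X_____X_X_XXX__
generation 6: X__X_X___XXX__X_XX_X__
position 4 holds _

_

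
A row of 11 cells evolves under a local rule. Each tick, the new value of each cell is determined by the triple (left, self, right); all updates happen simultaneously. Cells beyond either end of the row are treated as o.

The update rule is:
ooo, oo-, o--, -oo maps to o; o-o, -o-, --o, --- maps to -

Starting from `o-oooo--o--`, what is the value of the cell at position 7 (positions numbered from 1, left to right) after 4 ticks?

o-ooooo--o-
o-oooooo---
o-ooooooo--
o-oooooooo-
position 7 holds o

o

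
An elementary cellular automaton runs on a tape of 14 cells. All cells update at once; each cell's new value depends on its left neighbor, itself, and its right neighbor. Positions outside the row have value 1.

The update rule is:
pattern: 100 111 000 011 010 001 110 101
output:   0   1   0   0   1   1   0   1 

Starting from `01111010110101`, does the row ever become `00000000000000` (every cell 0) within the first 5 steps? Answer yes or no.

no

10110111001110
01001010010101
11011110111110
10101101011101
01110011101010
step 5 is 01110011101010, still not uniform 0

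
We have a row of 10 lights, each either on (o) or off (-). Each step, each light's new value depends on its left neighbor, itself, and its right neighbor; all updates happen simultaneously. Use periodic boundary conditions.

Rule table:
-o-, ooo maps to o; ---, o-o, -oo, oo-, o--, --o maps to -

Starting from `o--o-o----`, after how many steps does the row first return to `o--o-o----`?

1

o--o-o----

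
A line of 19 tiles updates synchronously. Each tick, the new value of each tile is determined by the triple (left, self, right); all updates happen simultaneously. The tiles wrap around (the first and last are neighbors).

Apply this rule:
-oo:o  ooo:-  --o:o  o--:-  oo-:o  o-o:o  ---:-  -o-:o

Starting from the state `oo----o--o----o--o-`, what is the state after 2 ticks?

oo---oo-oo---oo-ooo
-o--oooooo--ooooo--

-o--oooooo--ooooo--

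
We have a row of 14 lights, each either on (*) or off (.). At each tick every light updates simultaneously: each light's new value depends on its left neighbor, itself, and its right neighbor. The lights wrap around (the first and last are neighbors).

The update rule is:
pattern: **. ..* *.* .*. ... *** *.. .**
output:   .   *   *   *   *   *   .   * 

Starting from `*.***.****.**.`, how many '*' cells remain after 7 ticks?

11

tick 1: ****.****.**.*
tick 2: ***.****.**.**
tick 3: **.****.**.***
tick 4: *.****.**.****
tick 5: .****.**.*****
tick 6: ****.**.*****.
tick 7: ***.**.*****.*
count of *: 11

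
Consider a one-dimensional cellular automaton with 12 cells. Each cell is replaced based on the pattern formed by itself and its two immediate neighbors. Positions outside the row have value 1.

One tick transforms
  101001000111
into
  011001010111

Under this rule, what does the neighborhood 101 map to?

At position 1 the neighborhood is 101; the next row has 1 there.

1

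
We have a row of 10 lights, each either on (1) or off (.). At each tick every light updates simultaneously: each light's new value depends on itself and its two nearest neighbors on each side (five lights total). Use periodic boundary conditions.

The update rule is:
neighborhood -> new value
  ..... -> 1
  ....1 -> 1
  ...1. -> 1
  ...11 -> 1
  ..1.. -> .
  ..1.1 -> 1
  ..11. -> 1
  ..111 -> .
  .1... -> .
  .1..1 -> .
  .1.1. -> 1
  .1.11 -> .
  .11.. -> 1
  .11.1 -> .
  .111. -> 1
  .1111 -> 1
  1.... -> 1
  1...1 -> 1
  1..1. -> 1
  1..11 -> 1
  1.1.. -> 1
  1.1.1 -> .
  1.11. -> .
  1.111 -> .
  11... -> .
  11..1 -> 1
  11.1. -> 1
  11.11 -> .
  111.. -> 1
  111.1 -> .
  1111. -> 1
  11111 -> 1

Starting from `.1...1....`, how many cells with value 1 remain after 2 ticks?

9

1..11..111
1111111.11
count of 1: 9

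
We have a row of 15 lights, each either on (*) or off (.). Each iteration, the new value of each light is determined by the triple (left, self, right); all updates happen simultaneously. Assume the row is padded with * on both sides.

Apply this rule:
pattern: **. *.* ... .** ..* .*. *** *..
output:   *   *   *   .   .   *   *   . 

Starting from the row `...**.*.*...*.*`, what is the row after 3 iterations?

.*..*****.*.**.
**...*******.**
**.*..*******.*

**.*..*******.*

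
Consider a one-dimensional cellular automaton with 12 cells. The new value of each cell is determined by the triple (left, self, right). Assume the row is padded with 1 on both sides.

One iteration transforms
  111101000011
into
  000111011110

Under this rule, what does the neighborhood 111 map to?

0

At position 0 the neighborhood is 111; the next row has 0 there.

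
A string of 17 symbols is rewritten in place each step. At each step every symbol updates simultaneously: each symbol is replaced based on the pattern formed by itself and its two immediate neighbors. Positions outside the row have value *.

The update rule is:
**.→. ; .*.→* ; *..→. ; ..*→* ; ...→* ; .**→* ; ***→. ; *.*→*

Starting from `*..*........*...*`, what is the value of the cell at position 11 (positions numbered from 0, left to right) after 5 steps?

*

..**.********.***
.**.**.......**..
**.**..*******..*
..**..**.......**
.**..**..*******.
position 11 holds *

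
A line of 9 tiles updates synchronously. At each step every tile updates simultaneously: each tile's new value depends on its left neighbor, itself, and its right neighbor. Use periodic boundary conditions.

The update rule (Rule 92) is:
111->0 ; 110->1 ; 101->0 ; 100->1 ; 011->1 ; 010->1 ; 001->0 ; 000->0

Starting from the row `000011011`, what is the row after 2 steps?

110011010

100011011
110011010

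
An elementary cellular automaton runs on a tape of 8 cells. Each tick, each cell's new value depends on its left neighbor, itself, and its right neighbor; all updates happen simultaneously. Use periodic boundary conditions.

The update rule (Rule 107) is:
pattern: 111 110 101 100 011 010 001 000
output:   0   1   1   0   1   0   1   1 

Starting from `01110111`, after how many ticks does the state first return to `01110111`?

2

tick 1: 11011101
tick 2: 01110111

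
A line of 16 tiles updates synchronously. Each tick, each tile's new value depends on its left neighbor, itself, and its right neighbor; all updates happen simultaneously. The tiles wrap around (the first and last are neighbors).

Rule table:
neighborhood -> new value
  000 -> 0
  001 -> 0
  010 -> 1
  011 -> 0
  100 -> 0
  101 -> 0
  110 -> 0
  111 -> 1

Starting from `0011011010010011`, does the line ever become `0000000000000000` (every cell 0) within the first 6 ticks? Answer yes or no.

no

tick 1: 0000000010010000
tick 2: 0000000010010000  (fixed point — unchanged through tick 6)
tick 6 is 0000000010010000, still not uniform 0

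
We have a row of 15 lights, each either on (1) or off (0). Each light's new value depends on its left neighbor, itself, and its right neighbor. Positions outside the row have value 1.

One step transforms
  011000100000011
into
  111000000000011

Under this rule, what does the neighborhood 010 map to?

At position 6 the neighborhood is 010; the next row has 0 there.

0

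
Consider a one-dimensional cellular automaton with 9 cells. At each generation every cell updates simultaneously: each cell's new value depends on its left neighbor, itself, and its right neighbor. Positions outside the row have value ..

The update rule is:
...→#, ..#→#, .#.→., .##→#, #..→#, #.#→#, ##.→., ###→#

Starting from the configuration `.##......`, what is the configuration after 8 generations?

##.#.#.#.

##.######
#.######.
.######.#
######.#.
#####.#.#
####.#.#.
###.#.#.#
##.#.#.#.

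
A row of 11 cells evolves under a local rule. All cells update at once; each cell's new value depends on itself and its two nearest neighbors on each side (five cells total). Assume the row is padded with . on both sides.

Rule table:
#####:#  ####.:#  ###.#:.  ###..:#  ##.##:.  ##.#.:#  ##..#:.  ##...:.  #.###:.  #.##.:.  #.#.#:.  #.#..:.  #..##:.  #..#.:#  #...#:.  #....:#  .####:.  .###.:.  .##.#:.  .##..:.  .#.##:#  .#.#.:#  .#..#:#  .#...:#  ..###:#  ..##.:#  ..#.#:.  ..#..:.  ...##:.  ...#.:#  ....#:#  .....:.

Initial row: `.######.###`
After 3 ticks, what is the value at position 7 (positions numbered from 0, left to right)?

tick 1: .#.###....#
tick 2: #.#..#.###.
tick 3: .#.##.#..#.
position 7 holds .

.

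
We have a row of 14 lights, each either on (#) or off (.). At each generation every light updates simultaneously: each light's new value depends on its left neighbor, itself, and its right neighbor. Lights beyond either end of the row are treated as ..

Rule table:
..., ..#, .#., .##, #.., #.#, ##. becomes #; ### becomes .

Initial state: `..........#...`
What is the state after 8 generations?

##############
#............#
##############  (repeats generation 1; period 2)
generation 8: #............#

#............#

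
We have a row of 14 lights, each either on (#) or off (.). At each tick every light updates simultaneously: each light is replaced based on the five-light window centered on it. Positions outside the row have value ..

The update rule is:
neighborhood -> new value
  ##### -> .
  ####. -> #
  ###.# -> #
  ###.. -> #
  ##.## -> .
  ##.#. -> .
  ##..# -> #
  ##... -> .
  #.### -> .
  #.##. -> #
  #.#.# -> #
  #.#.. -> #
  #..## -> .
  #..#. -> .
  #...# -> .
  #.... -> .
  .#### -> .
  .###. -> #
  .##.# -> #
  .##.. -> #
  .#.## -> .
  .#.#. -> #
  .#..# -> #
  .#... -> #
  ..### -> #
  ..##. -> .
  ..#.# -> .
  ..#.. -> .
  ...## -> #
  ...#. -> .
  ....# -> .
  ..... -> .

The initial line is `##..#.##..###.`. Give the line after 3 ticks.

.##...###.###.
#.#..####..##.
.###.#.###..#.

.###.#.###..#.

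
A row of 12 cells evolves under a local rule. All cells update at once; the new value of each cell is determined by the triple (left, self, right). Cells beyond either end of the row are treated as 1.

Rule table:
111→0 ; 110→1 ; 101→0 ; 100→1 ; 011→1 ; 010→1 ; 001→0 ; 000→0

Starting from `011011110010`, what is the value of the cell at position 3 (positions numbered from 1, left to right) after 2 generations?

1

generation 1: 011010011010
generation 2: 011011011010
position 3 holds 1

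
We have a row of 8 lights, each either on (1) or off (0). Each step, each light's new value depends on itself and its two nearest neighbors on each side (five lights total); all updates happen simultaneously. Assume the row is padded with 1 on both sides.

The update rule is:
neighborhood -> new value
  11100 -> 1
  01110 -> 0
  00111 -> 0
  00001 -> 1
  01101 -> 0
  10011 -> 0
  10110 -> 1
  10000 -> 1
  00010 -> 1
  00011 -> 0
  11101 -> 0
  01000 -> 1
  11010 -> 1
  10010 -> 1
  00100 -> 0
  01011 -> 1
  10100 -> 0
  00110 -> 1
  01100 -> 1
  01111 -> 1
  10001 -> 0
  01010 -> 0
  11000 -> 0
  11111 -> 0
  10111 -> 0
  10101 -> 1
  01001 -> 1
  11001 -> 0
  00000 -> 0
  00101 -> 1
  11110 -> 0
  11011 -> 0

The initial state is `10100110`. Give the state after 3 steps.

00101111

01010100
11010010
00101111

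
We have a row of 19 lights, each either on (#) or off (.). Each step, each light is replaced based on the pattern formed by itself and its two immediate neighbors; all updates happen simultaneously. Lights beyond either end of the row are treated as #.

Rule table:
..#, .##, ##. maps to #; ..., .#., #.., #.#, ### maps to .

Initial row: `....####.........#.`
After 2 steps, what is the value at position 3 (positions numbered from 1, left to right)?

step 1: ...##..#........#..
step 2: ..###.#........#..#
position 3 holds #

#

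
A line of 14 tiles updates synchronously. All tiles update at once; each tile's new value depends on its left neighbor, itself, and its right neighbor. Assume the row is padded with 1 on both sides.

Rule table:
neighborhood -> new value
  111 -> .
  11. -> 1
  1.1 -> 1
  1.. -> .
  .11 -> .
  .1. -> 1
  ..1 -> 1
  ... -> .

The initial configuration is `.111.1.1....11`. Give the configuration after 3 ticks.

tick 1: 1..11111...1..
tick 2: 1.1....1..11.1
tick 3: 111...11.1.11.

111...11.1.11.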